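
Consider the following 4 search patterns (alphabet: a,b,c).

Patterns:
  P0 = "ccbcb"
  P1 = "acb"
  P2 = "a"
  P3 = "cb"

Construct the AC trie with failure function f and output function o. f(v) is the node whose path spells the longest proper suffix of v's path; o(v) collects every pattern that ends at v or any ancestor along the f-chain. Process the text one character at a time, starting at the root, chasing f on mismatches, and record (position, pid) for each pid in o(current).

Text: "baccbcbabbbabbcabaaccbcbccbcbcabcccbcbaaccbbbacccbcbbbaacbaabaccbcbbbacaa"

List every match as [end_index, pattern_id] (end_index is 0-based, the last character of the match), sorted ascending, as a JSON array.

Build automaton:
Trie (insert patterns):
  0='ε' goto a→6 c→1
  1='c' goto b→9 c→2
  2='cc' goto b→3
  3='ccb' goto c→4
  4='ccbc' goto b→5
  5='ccbcb' goto ·  ←P0
  6='a' goto c→7  ←P2
  7='ac' goto b→8
  8='acb' goto ·  ←P1
  9='cb' goto ·  ←P3

BFS fail/out derivation:
  fail(1) 'c': from fail(0)=0 chase 'c': 0 ⇒ 0;  out=∅∪out(0)=∅
  fail(6) 'a': from fail(0)=0 chase 'a': 0 ⇒ 0;  out={2}∪out(0)={2}
  fail(2) 'cc': from fail(1)=0 chase 'c': 0 ⇒ 1;  out=∅∪out(1)=∅
  fail(7) 'ac': from fail(6)=0 chase 'c': 0 ⇒ 1;  out=∅∪out(1)=∅
  fail(9) 'cb': from fail(1)=0 chase 'b': 0 ⇒ 0;  out={3}∪out(0)={3}
  fail(3) 'ccb': from fail(2)=1 chase 'b': 1 ⇒ 9;  out=∅∪out(9)={3}
  fail(8) 'acb': from fail(7)=1 chase 'b': 1 ⇒ 9;  out={1}∪out(9)={1,3}
  fail(4) 'ccbc': from fail(3)=9 chase 'c': 9→0 ⇒ 1;  out=∅∪out(1)=∅
  fail(5) 'ccbcb': from fail(4)=1 chase 'b': 1 ⇒ 9;  out={0}∪out(9)={0,3}

Run:
i=0 'b': node 0→0
i=1 'a': node 0→6  → match P2@[1:1]
i=2 'c': node 6→7
i=3 'c': node 7→2 (via fail)
i=4 'b': node 2→3  → match P3@[3:4]
i=5 'c': node 3→4
i=6 'b': node 4→5  → match P0@[2:6],P3@[5:6]
i=7 'a': node 5→6 (via fail)  → match P2@[7:7]
i=8 'b': node 6→0 (via fail)
i=9 'b': node 0→0
i=10 'b': node 0→0
i=11 'a': node 0→6  → match P2@[11:11]
i=12 'b': node 6→0 (via fail)
i=13 'b': node 0→0
i=14 'c': node 0→1
i=15 'a': node 1→6 (via fail)  → match P2@[15:15]
i=16 'b': node 6→0 (via fail)
i=17 'a': node 0→6  → match P2@[17:17]
i=18 'a': node 6→6 (via fail)  → match P2@[18:18]
i=19 'c': node 6→7
i=20 'c': node 7→2 (via fail)
i=21 'b': node 2→3  → match P3@[20:21]
i=22 'c': node 3→4
i=23 'b': node 4→5  → match P0@[19:23],P3@[22:23]
i=24 'c': node 5→1 (via fail)
i=25 'c': node 1→2
i=26 'b': node 2→3  → match P3@[25:26]
i=27 'c': node 3→4
i=28 'b': node 4→5  → match P0@[24:28],P3@[27:28]
i=29 'c': node 5→1 (via fail)
i=30 'a': node 1→6 (via fail)  → match P2@[30:30]
i=31 'b': node 6→0 (via fail)
i=32 'c': node 0→1
i=33 'c': node 1→2
i=34 'c': node 2→2 (via fail)
i=35 'b': node 2→3  → match P3@[34:35]
i=36 'c': node 3→4
i=37 'b': node 4→5  → match P0@[33:37],P3@[36:37]
i=38 'a': node 5→6 (via fail)  → match P2@[38:38]
i=39 'a': node 6→6 (via fail)  → match P2@[39:39]
i=40 'c': node 6→7
i=41 'c': node 7→2 (via fail)
i=42 'b': node 2→3  → match P3@[41:42]
i=43 'b': node 3→0 (via fail)
i=44 'b': node 0→0
i=45 'a': node 0→6  → match P2@[45:45]
i=46 'c': node 6→7
i=47 'c': node 7→2 (via fail)
i=48 'c': node 2→2 (via fail)
i=49 'b': node 2→3  → match P3@[48:49]
i=50 'c': node 3→4
i=51 'b': node 4→5  → match P0@[47:51],P3@[50:51]
i=52 'b': node 5→0 (via fail)
i=53 'b': node 0→0
i=54 'a': node 0→6  → match P2@[54:54]
i=55 'a': node 6→6 (via fail)  → match P2@[55:55]
i=56 'c': node 6→7
i=57 'b': node 7→8  → match P1@[55:57],P3@[56:57]
i=58 'a': node 8→6 (via fail)  → match P2@[58:58]
i=59 'a': node 6→6 (via fail)  → match P2@[59:59]
i=60 'b': node 6→0 (via fail)
i=61 'a': node 0→6  → match P2@[61:61]
i=62 'c': node 6→7
i=63 'c': node 7→2 (via fail)
i=64 'b': node 2→3  → match P3@[63:64]
i=65 'c': node 3→4
i=66 'b': node 4→5  → match P0@[62:66],P3@[65:66]
i=67 'b': node 5→0 (via fail)
i=68 'b': node 0→0
i=69 'a': node 0→6  → match P2@[69:69]
i=70 'c': node 6→7
i=71 'a': node 7→6 (via fail)  → match P2@[71:71]
i=72 'a': node 6→6 (via fail)  → match P2@[72:72]

Result: [[1,2],[4,3],[6,0],[6,3],[7,2],[11,2],[15,2],[17,2],[18,2],[21,3],[23,0],[23,3],[26,3],[28,0],[28,3],[30,2],[35,3],[37,0],[37,3],[38,2],[39,2],[42,3],[45,2],[49,3],[51,0],[51,3],[54,2],[55,2],[57,1],[57,3],[58,2],[59,2],[61,2],[64,3],[66,0],[66,3],[69,2],[71,2],[72,2]]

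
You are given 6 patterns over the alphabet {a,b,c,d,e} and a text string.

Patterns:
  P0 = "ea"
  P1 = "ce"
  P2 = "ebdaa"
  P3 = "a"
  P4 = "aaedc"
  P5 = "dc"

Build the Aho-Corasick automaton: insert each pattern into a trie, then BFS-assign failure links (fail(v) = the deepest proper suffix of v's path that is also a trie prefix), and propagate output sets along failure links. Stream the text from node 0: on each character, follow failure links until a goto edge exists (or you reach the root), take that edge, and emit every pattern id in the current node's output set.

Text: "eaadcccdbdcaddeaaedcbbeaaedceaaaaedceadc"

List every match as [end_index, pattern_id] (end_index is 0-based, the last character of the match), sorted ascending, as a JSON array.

Build:
Trie nodes:
  n0 'ε': a→9 c→3 d→14 e→1
  n1 'e': a→2 b→5
  n2 'ea': ·  ←P0
  n3 'c': e→4
  n4 'ce': ·  ←P1
  n5 'eb': d→6
  n6 'ebd': a→7
  n7 'ebda': a→8
  n8 'ebdaa': ·  ←P2
  n9 'a': a→10  ←P3
  n10 'aa': e→11
  n11 'aae': d→12
  n12 'aaed': c→13
  n13 'aaedc': ·  ←P4
  n14 'd': c→15
  n15 'dc': ·  ←P5

Failure links (BFS by depth):
  n1('e'): parent n0 fail=0; on 'e' 0 → fail=0;  out ∅∪∅=∅
  n3('c'): parent n0 fail=0; on 'c' 0 → fail=0;  out ∅∪∅=∅
  n9('a'): parent n0 fail=0; on 'a' 0 → fail=0;  out {3}∪∅={3}
  n14('d'): parent n0 fail=0; on 'd' 0 → fail=0;  out ∅∪∅=∅
  n2('ea'): parent n1 fail=0; on 'a' 0 → fail=9;  out {0}∪{3}={0,3}
  n4('ce'): parent n3 fail=0; on 'e' 0 → fail=1;  out {1}∪∅={1}
  n5('eb'): parent n1 fail=0; on 'b' 0 → fail=0;  out ∅∪∅=∅
  n10('aa'): parent n9 fail=0; on 'a' 0 → fail=9;  out ∅∪{3}={3}
  n15('dc'): parent n14 fail=0; on 'c' 0 → fail=3;  out {5}∪∅={5}
  n6('ebd'): parent n5 fail=0; on 'd' 0 → fail=14;  out ∅∪∅=∅
  n11('aae'): parent n10 fail=9; on 'e' 9→0 → fail=1;  out ∅∪∅=∅
  n7('ebda'): parent n6 fail=14; on 'a' 14→0 → fail=9;  out ∅∪{3}={3}
  n12('aaed'): parent n11 fail=1; on 'd' 1→0 → fail=14;  out ∅∪∅=∅
  n8('ebdaa'): parent n7 fail=9; on 'a' 9 → fail=10;  out {2}∪{3}={2,3}
  n13('aaedc'): parent n12 fail=14; on 'c' 14 → fail=15;  out {4}∪{5}={4,5}

Scan:
[0] read 'e'  n0⇒n1
[1] read 'a'  n1⇒n2  ** P0@[0:1],P3@[1:1]
[2] read 'a'  n2⇒n10 (via fail)  ** P3@[2:2]
[3] read 'd'  n10⇒n14 (via fail)
[4] read 'c'  n14⇒n15  ** P5@[3:4]
[5] read 'c'  n15⇒n3 (via fail)
[6] read 'c'  n3⇒n3 (via fail)
[7] read 'd'  n3⇒n14 (via fail)
[8] read 'b'  n14⇒n0 (via fail)
[9] read 'd'  n0⇒n14
[10] read 'c'  n14⇒n15  ** P5@[9:10]
[11] read 'a'  n15⇒n9 (via fail)  ** P3@[11:11]
[12] read 'd'  n9⇒n14 (via fail)
[13] read 'd'  n14⇒n14 (via fail)
[14] read 'e'  n14⇒n1 (via fail)
[15] read 'a'  n1⇒n2  ** P0@[14:15],P3@[15:15]
[16] read 'a'  n2⇒n10 (via fail)  ** P3@[16:16]
[17] read 'e'  n10⇒n11
[18] read 'd'  n11⇒n12
[19] read 'c'  n12⇒n13  ** P4@[15:19],P5@[18:19]
[20] read 'b'  n13⇒n0 (via fail)
[21] read 'b'  n0⇒n0
[22] read 'e'  n0⇒n1
[23] read 'a'  n1⇒n2  ** P0@[22:23],P3@[23:23]
[24] read 'a'  n2⇒n10 (via fail)  ** P3@[24:24]
[25] read 'e'  n10⇒n11
[26] read 'd'  n11⇒n12
[27] read 'c'  n12⇒n13  ** P4@[23:27],P5@[26:27]
[28] read 'e'  n13⇒n4 (via fail)  ** P1@[27:28]
[29] read 'a'  n4⇒n2 (via fail)  ** P0@[28:29],P3@[29:29]
[30] read 'a'  n2⇒n10 (via fail)  ** P3@[30:30]
[31] read 'a'  n10⇒n10 (via fail)  ** P3@[31:31]
[32] read 'a'  n10⇒n10 (via fail)  ** P3@[32:32]
[33] read 'e'  n10⇒n11
[34] read 'd'  n11⇒n12
[35] read 'c'  n12⇒n13  ** P4@[31:35],P5@[34:35]
[36] read 'e'  n13⇒n4 (via fail)  ** P1@[35:36]
[37] read 'a'  n4⇒n2 (via fail)  ** P0@[36:37],P3@[37:37]
[38] read 'd'  n2⇒n14 (via fail)
[39] read 'c'  n14⇒n15  ** P5@[38:39]

Result: [[1,0],[1,3],[2,3],[4,5],[10,5],[11,3],[15,0],[15,3],[16,3],[19,4],[19,5],[23,0],[23,3],[24,3],[27,4],[27,5],[28,1],[29,0],[29,3],[30,3],[31,3],[32,3],[35,4],[35,5],[36,1],[37,0],[37,3],[39,5]]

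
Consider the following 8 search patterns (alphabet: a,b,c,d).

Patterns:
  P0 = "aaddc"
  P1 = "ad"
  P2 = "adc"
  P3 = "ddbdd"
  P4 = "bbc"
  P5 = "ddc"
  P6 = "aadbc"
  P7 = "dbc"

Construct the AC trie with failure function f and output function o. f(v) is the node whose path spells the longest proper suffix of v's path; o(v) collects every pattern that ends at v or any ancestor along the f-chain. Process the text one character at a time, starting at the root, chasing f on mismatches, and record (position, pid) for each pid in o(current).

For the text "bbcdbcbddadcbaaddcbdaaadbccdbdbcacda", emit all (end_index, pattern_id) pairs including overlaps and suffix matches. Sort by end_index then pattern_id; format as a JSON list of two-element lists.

Build:
Trie nodes:
  n0 'ε': a→1 b→13 d→8
  n1 'a': a→2 d→6
  n2 'aa': d→3
  n3 'aad': b→17 d→4
  n4 'aadd': c→5
  n5 'aaddc': ·  [P0 ends]
  n6 'ad': c→7  [P1 ends]
  n7 'adc': ·  [P2 ends]
  n8 'd': b→19 d→9
  n9 'dd': b→10 c→16
  n10 'ddb': d→11
  n11 'ddbd': d→12
  n12 'ddbdd': ·  [P3 ends]
  n13 'b': b→14
  n14 'bb': c→15
  n15 'bbc': ·  [P4 ends]
  n16 'ddc': ·  [P5 ends]
  n17 'aadb': c→18
  n18 'aadbc': ·  [P6 ends]
  n19 'db': c→20
  n20 'dbc': ·  [P7 ends]

Failure links (BFS by depth):
  n1('a'): parent n0 fail=0; on 'a' 0 → fail=0;  out ∅∪∅=∅
  n8('d'): parent n0 fail=0; on 'd' 0 → fail=0;  out ∅∪∅=∅
  n13('b'): parent n0 fail=0; on 'b' 0 → fail=0;  out ∅∪∅=∅
  n2('aa'): parent n1 fail=0; on 'a' 0 → fail=1;  out ∅∪∅=∅
  n6('ad'): parent n1 fail=0; on 'd' 0 → fail=8;  out {1}∪∅={1}
  n9('dd'): parent n8 fail=0; on 'd' 0 → fail=8;  out ∅∪∅=∅
  n14('bb'): parent n13 fail=0; on 'b' 0 → fail=13;  out ∅∪∅=∅
  n19('db'): parent n8 fail=0; on 'b' 0 → fail=13;  out ∅∪∅=∅
  n3('aad'): parent n2 fail=1; on 'd' 1 → fail=6;  out ∅∪{1}={1}
  n7('adc'): parent n6 fail=8; on 'c' 8→0 → fail=0;  out {2}∪∅={2}
  n10('ddb'): parent n9 fail=8; on 'b' 8 → fail=19;  out ∅∪∅=∅
  n15('bbc'): parent n14 fail=13; on 'c' 13→0 → fail=0;  out {4}∪∅={4}
  n16('ddc'): parent n9 fail=8; on 'c' 8→0 → fail=0;  out {5}∪∅={5}
  n20('dbc'): parent n19 fail=13; on 'c' 13→0 → fail=0;  out {7}∪∅={7}
  n4('aadd'): parent n3 fail=6; on 'd' 6→8 → fail=9;  out ∅∪∅=∅
  n11('ddbd'): parent n10 fail=19; on 'd' 19→13→0 → fail=8;  out ∅∪∅=∅
  n17('aadb'): parent n3 fail=6; on 'b' 6→8 → fail=19;  out ∅∪∅=∅
  n5('aaddc'): parent n4 fail=9; on 'c' 9 → fail=16;  out {0}∪{5}={0,5}
  n12('ddbdd'): parent n11 fail=8; on 'd' 8 → fail=9;  out {3}∪∅={3}
  n18('aadbc'): parent n17 fail=19; on 'c' 19 → fail=20;  out {6}∪{7}={6,7}

Run:
[0] read 'b'  n0⇒n13
[1] read 'b'  n13⇒n14
[2] read 'c'  n14⇒n15  ** P4@[0:2]
[3] read 'd'  n15⇒n8 (fail-walked)
[4] read 'b'  n8⇒n19
[5] read 'c'  n19⇒n20  ** P7@[3:5]
[6] read 'b'  n20⇒n13 (fail-walked)
[7] read 'd'  n13⇒n8 (fail-walked)
[8] read 'd'  n8⇒n9
[9] read 'a'  n9⇒n1 (fail-walked)
[10] read 'd'  n1⇒n6  ** P1@[9:10]
[11] read 'c'  n6⇒n7  ** P2@[9:11]
[12] read 'b'  n7⇒n13 (fail-walked)
[13] read 'a'  n13⇒n1 (fail-walked)
[14] read 'a'  n1⇒n2
[15] read 'd'  n2⇒n3  ** P1@[14:15]
[16] read 'd'  n3⇒n4
[17] read 'c'  n4⇒n5  ** P0@[13:17],P5@[15:17]
[18] read 'b'  n5⇒n13 (fail-walked)
[19] read 'd'  n13⇒n8 (fail-walked)
[20] read 'a'  n8⇒n1 (fail-walked)
[21] read 'a'  n1⇒n2
[22] read 'a'  n2⇒n2 (fail-walked)
[23] read 'd'  n2⇒n3  ** P1@[22:23]
[24] read 'b'  n3⇒n17
[25] read 'c'  n17⇒n18  ** P6@[21:25],P7@[23:25]
[26] read 'c'  n18⇒n0 (fail-walked)
[27] read 'd'  n0⇒n8
[28] read 'b'  n8⇒n19
[29] read 'd'  n19⇒n8 (fail-walked)
[30] read 'b'  n8⇒n19
[31] read 'c'  n19⇒n20  ** P7@[29:31]
[32] read 'a'  n20⇒n1 (fail-walked)
[33] read 'c'  n1⇒n0 (fail-walked)
[34] read 'd'  n0⇒n8
[35] read 'a'  n8⇒n1 (fail-walked)

Result: [[2,4],[5,7],[10,1],[11,2],[15,1],[17,0],[17,5],[23,1],[25,6],[25,7],[31,7]]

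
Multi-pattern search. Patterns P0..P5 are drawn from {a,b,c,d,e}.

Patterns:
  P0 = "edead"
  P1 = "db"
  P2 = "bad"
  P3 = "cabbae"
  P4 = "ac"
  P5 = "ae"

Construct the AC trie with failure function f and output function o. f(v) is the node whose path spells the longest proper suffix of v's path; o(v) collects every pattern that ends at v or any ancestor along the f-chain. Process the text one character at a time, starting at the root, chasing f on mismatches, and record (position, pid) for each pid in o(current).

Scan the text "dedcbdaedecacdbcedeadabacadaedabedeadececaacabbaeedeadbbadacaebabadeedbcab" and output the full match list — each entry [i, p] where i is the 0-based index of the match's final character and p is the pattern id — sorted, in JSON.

Build automaton:
Trie nodes:
  n0 'ε': a→17 b→8 c→11 d→6 e→1
  n1 'e': d→2
  n2 'ed': e→3
  n3 'ede': a→4
  n4 'edea': d→5
  n5 'edead': ·  [P0 ends]
  n6 'd': b→7
  n7 'db': ·  [P1 ends]
  n8 'b': a→9
  n9 'ba': d→10
  n10 'bad': ·  [P2 ends]
  n11 'c': a→12
  n12 'ca': b→13
  n13 'cab': b→14
  n14 'cabb': a→15
  n15 'cabba': e→16
  n16 'cabbae': ·  [P3 ends]
  n17 'a': c→18 e→19
  n18 'ac': ·  [P4 ends]
  n19 'ae': ·  [P5 ends]

Failure links (BFS by depth):
  fail(1) 'e': from fail(0)=0 chase 'e': 0 ⇒ 0;  out=∅∪out(0)=∅
  fail(6) 'd': from fail(0)=0 chase 'd': 0 ⇒ 0;  out=∅∪out(0)=∅
  fail(8) 'b': from fail(0)=0 chase 'b': 0 ⇒ 0;  out=∅∪out(0)=∅
  fail(11) 'c': from fail(0)=0 chase 'c': 0 ⇒ 0;  out=∅∪out(0)=∅
  fail(17) 'a': from fail(0)=0 chase 'a': 0 ⇒ 0;  out=∅∪out(0)=∅
  fail(2) 'ed': from fail(1)=0 chase 'd': 0 ⇒ 6;  out=∅∪out(6)=∅
  fail(7) 'db': from fail(6)=0 chase 'b': 0 ⇒ 8;  out={1}∪out(8)={1}
  fail(9) 'ba': from fail(8)=0 chase 'a': 0 ⇒ 17;  out=∅∪out(17)=∅
  fail(12) 'ca': from fail(11)=0 chase 'a': 0 ⇒ 17;  out=∅∪out(17)=∅
  fail(18) 'ac': from fail(17)=0 chase 'c': 0 ⇒ 11;  out={4}∪out(11)={4}
  fail(19) 'ae': from fail(17)=0 chase 'e': 0 ⇒ 1;  out={5}∪out(1)={5}
  fail(3) 'ede': from fail(2)=6 chase 'e': 6→0 ⇒ 1;  out=∅∪out(1)=∅
  fail(10) 'bad': from fail(9)=17 chase 'd': 17→0 ⇒ 6;  out={2}∪out(6)={2}
  fail(13) 'cab': from fail(12)=17 chase 'b': 17→0 ⇒ 8;  out=∅∪out(8)=∅
  fail(4) 'edea': from fail(3)=1 chase 'a': 1→0 ⇒ 17;  out=∅∪out(17)=∅
  fail(14) 'cabb': from fail(13)=8 chase 'b': 8→0 ⇒ 8;  out=∅∪out(8)=∅
  fail(5) 'edead': from fail(4)=17 chase 'd': 17→0 ⇒ 6;  out={0}∪out(6)={0}
  fail(15) 'cabba': from fail(14)=8 chase 'a': 8 ⇒ 9;  out=∅∪out(9)=∅
  fail(16) 'cabbae': from fail(15)=9 chase 'e': 9→17 ⇒ 19;  out={3}∪out(19)={3,5}

Run:
i=0 'd': node 0→6
i=1 'e': node 6→1 (via fail)
i=2 'd': node 1→2
i=3 'c': node 2→11 (via fail)
i=4 'b': node 11→8 (via fail)
i=5 'd': node 8→6 (via fail)
i=6 'a': node 6→17 (via fail)
i=7 'e': node 17→19  → match P5@[6:7]
i=8 'd': node 19→2 (via fail)
i=9 'e': node 2→3
i=10 'c': node 3→11 (via fail)
i=11 'a': node 11→12
i=12 'c': node 12→18 (via fail)  → match P4@[11:12]
i=13 'd': node 18→6 (via fail)
i=14 'b': node 6→7  → match P1@[13:14]
i=15 'c': node 7→11 (via fail)
i=16 'e': node 11→1 (via fail)
i=17 'd': node 1→2
i=18 'e': node 2→3
i=19 'a': node 3→4
i=20 'd': node 4→5  → match P0@[16:20]
i=21 'a': node 5→17 (via fail)
i=22 'b': node 17→8 (via fail)
i=23 'a': node 8→9
i=24 'c': node 9→18 (via fail)  → match P4@[23:24]
i=25 'a': node 18→12 (via fail)
i=26 'd': node 12→6 (via fail)
i=27 'a': node 6→17 (via fail)
i=28 'e': node 17→19  → match P5@[27:28]
i=29 'd': node 19→2 (via fail)
i=30 'a': node 2→17 (via fail)
i=31 'b': node 17→8 (via fail)
i=32 'e': node 8→1 (via fail)
i=33 'd': node 1→2
i=34 'e': node 2→3
i=35 'a': node 3→4
i=36 'd': node 4→5  → match P0@[32:36]
i=37 'e': node 5→1 (via fail)
i=38 'c': node 1→11 (via fail)
i=39 'e': node 11→1 (via fail)
i=40 'c': node 1→11 (via fail)
i=41 'a': node 11→12
i=42 'a': node 12→17 (via fail)
i=43 'c': node 17→18  → match P4@[42:43]
i=44 'a': node 18→12 (via fail)
i=45 'b': node 12→13
i=46 'b': node 13→14
i=47 'a': node 14→15
i=48 'e': node 15→16  → match P3@[43:48],P5@[47:48]
i=49 'e': node 16→1 (via fail)
i=50 'd': node 1→2
i=51 'e': node 2→3
i=52 'a': node 3→4
i=53 'd': node 4→5  → match P0@[49:53]
i=54 'b': node 5→7 (via fail)  → match P1@[53:54]
i=55 'b': node 7→8 (via fail)
i=56 'a': node 8→9
i=57 'd': node 9→10  → match P2@[55:57]
i=58 'a': node 10→17 (via fail)
i=59 'c': node 17→18  → match P4@[58:59]
i=60 'a': node 18→12 (via fail)
i=61 'e': node 12→19 (via fail)  → match P5@[60:61]
i=62 'b': node 19→8 (via fail)
i=63 'a': node 8→9
i=64 'b': node 9→8 (via fail)
i=65 'a': node 8→9
i=66 'd': node 9→10  → match P2@[64:66]
i=67 'e': node 10→1 (via fail)
i=68 'e': node 1→1 (via fail)
i=69 'd': node 1→2
i=70 'b': node 2→7 (via fail)  → match P1@[69:70]
i=71 'c': node 7→11 (via fail)
i=72 'a': node 11→12
i=73 'b': node 12→13

All matches (sorted): [[7,5],[12,4],[14,1],[20,0],[24,4],[28,5],[36,0],[43,4],[48,3],[48,5],[53,0],[54,1],[57,2],[59,4],[61,5],[66,2],[70,1]]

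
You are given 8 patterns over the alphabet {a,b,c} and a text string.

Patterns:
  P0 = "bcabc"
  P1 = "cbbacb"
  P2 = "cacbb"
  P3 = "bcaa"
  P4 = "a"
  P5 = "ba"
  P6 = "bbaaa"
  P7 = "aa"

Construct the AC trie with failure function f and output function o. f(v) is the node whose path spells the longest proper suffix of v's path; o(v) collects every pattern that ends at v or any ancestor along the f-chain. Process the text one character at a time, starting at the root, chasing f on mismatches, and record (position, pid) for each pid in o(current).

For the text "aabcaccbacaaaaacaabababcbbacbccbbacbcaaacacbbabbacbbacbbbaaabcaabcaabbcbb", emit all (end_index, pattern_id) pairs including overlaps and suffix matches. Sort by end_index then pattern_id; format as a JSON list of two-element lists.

Construct AC machine:
Trie (insert patterns):
  0='ε' goto a→17 b→1 c→6
  1='b' goto a→18 b→19 c→2
  2='bc' goto a→3
  3='bca' goto a→16 b→4
  4='bcab' goto c→5
  5='bcabc' goto ·  [P0 ends]
  6='c' goto a→12 b→7
  7='cb' goto b→8
  8='cbb' goto a→9
  9='cbba' goto c→10
  10='cbbac' goto b→11
  11='cbbacb' goto ·  [P1 ends]
  12='ca' goto c→13
  13='cac' goto b→14
  14='cacb' goto b→15
  15='cacbb' goto ·  [P2 ends]
  16='bcaa' goto ·  [P3 ends]
  17='a' goto a→23  [P4 ends]
  18='ba' goto ·  [P5 ends]
  19='bb' goto a→20
  20='bba' goto a→21
  21='bbaa' goto a→22
  22='bbaaa' goto ·  [P6 ends]
  23='aa' goto ·  [P7 ends]

BFS fail/out derivation:
  fail(1) 'b': from fail(0)=0 chase 'b': 0 ⇒ 0;  out=∅∪out(0)=∅
  fail(6) 'c': from fail(0)=0 chase 'c': 0 ⇒ 0;  out=∅∪out(0)=∅
  fail(17) 'a': from fail(0)=0 chase 'a': 0 ⇒ 0;  out={4}∪out(0)={4}
  fail(2) 'bc': from fail(1)=0 chase 'c': 0 ⇒ 6;  out=∅∪out(6)=∅
  fail(7) 'cb': from fail(6)=0 chase 'b': 0 ⇒ 1;  out=∅∪out(1)=∅
  fail(12) 'ca': from fail(6)=0 chase 'a': 0 ⇒ 17;  out=∅∪out(17)={4}
  fail(18) 'ba': from fail(1)=0 chase 'a': 0 ⇒ 17;  out={5}∪out(17)={4,5}
  fail(19) 'bb': from fail(1)=0 chase 'b': 0 ⇒ 1;  out=∅∪out(1)=∅
  fail(23) 'aa': from fail(17)=0 chase 'a': 0 ⇒ 17;  out={7}∪out(17)={4,7}
  fail(3) 'bca': from fail(2)=6 chase 'a': 6 ⇒ 12;  out=∅∪out(12)={4}
  fail(8) 'cbb': from fail(7)=1 chase 'b': 1 ⇒ 19;  out=∅∪out(19)=∅
  fail(13) 'cac': from fail(12)=17 chase 'c': 17→0 ⇒ 6;  out=∅∪out(6)=∅
  fail(20) 'bba': from fail(19)=1 chase 'a': 1 ⇒ 18;  out=∅∪out(18)={4,5}
  fail(4) 'bcab': from fail(3)=12 chase 'b': 12→17→0 ⇒ 1;  out=∅∪out(1)=∅
  fail(9) 'cbba': from fail(8)=19 chase 'a': 19 ⇒ 20;  out=∅∪out(20)={4,5}
  fail(14) 'cacb': from fail(13)=6 chase 'b': 6 ⇒ 7;  out=∅∪out(7)=∅
  fail(16) 'bcaa': from fail(3)=12 chase 'a': 12→17 ⇒ 23;  out={3}∪out(23)={3,4,7}
  fail(21) 'bbaa': from fail(20)=18 chase 'a': 18→17 ⇒ 23;  out=∅∪out(23)={4,7}
  fail(5) 'bcabc': from fail(4)=1 chase 'c': 1 ⇒ 2;  out={0}∪out(2)={0}
  fail(10) 'cbbac': from fail(9)=20 chase 'c': 20→18→17→0 ⇒ 6;  out=∅∪out(6)=∅
  fail(15) 'cacbb': from fail(14)=7 chase 'b': 7 ⇒ 8;  out={2}∪out(8)={2}
  fail(22) 'bbaaa': from fail(21)=23 chase 'a': 23→17 ⇒ 23;  out={6}∪out(23)={4,6,7}
  fail(11) 'cbbacb': from fail(10)=6 chase 'b': 6 ⇒ 7;  out={1}∪out(7)={1}

Run:
[0] read 'a'  n0⇒n17  emit P4@[0:0]
[1] read 'a'  n17⇒n23  emit P4@[1:1],P7@[0:1]
[2] read 'b'  n23⇒n1 (fail-walked)
[3] read 'c'  n1⇒n2
[4] read 'a'  n2⇒n3  emit P4@[4:4]
[5] read 'c'  n3⇒n13 (fail-walked)
[6] read 'c'  n13⇒n6 (fail-walked)
[7] read 'b'  n6⇒n7
[8] read 'a'  n7⇒n18 (fail-walked)  emit P4@[8:8],P5@[7:8]
[9] read 'c'  n18⇒n6 (fail-walked)
[10] read 'a'  n6⇒n12  emit P4@[10:10]
[11] read 'a'  n12⇒n23 (fail-walked)  emit P4@[11:11],P7@[10:11]
[12] read 'a'  n23⇒n23 (fail-walked)  emit P4@[12:12],P7@[11:12]
[13] read 'a'  n23⇒n23 (fail-walked)  emit P4@[13:13],P7@[12:13]
[14] read 'a'  n23⇒n23 (fail-walked)  emit P4@[14:14],P7@[13:14]
[15] read 'c'  n23⇒n6 (fail-walked)
[16] read 'a'  n6⇒n12  emit P4@[16:16]
[17] read 'a'  n12⇒n23 (fail-walked)  emit P4@[17:17],P7@[16:17]
[18] read 'b'  n23⇒n1 (fail-walked)
[19] read 'a'  n1⇒n18  emit P4@[19:19],P5@[18:19]
[20] read 'b'  n18⇒n1 (fail-walked)
[21] read 'a'  n1⇒n18  emit P4@[21:21],P5@[20:21]
[22] read 'b'  n18⇒n1 (fail-walked)
[23] read 'c'  n1⇒n2
[24] read 'b'  n2⇒n7 (fail-walked)
[25] read 'b'  n7⇒n8
[26] read 'a'  n8⇒n9  emit P4@[26:26],P5@[25:26]
[27] read 'c'  n9⇒n10
[28] read 'b'  n10⇒n11  emit P1@[23:28]
[29] read 'c'  n11⇒n2 (fail-walked)
[30] read 'c'  n2⇒n6 (fail-walked)
[31] read 'b'  n6⇒n7
[32] read 'b'  n7⇒n8
[33] read 'a'  n8⇒n9  emit P4@[33:33],P5@[32:33]
[34] read 'c'  n9⇒n10
[35] read 'b'  n10⇒n11  emit P1@[30:35]
[36] read 'c'  n11⇒n2 (fail-walked)
[37] read 'a'  n2⇒n3  emit P4@[37:37]
[38] read 'a'  n3⇒n16  emit P3@[35:38],P4@[38:38],P7@[37:38]
[39] read 'a'  n16⇒n23 (fail-walked)  emit P4@[39:39],P7@[38:39]
[40] read 'c'  n23⇒n6 (fail-walked)
[41] read 'a'  n6⇒n12  emit P4@[41:41]
[42] read 'c'  n12⇒n13
[43] read 'b'  n13⇒n14
[44] read 'b'  n14⇒n15  emit P2@[40:44]
[45] read 'a'  n15⇒n9 (fail-walked)  emit P4@[45:45],P5@[44:45]
[46] read 'b'  n9⇒n1 (fail-walked)
[47] read 'b'  n1⇒n19
[48] read 'a'  n19⇒n20  emit P4@[48:48],P5@[47:48]
[49] read 'c'  n20⇒n6 (fail-walked)
[50] read 'b'  n6⇒n7
[51] read 'b'  n7⇒n8
[52] read 'a'  n8⇒n9  emit P4@[52:52],P5@[51:52]
[53] read 'c'  n9⇒n10
[54] read 'b'  n10⇒n11  emit P1@[49:54]
[55] read 'b'  n11⇒n8 (fail-walked)
[56] read 'b'  n8⇒n19 (fail-walked)
[57] read 'a'  n19⇒n20  emit P4@[57:57],P5@[56:57]
[58] read 'a'  n20⇒n21  emit P4@[58:58],P7@[57:58]
[59] read 'a'  n21⇒n22  emit P4@[59:59],P6@[55:59],P7@[58:59]
[60] read 'b'  n22⇒n1 (fail-walked)
[61] read 'c'  n1⇒n2
[62] read 'a'  n2⇒n3  emit P4@[62:62]
[63] read 'a'  n3⇒n16  emit P3@[60:63],P4@[63:63],P7@[62:63]
[64] read 'b'  n16⇒n1 (fail-walked)
[65] read 'c'  n1⇒n2
[66] read 'a'  n2⇒n3  emit P4@[66:66]
[67] read 'a'  n3⇒n16  emit P3@[64:67],P4@[67:67],P7@[66:67]
[68] read 'b'  n16⇒n1 (fail-walked)
[69] read 'b'  n1⇒n19
[70] read 'c'  n19⇒n2 (fail-walked)
[71] read 'b'  n2⇒n7 (fail-walked)
[72] read 'b'  n7⇒n8

Result: [[0,4],[1,4],[1,7],[4,4],[8,4],[8,5],[10,4],[11,4],[11,7],[12,4],[12,7],[13,4],[13,7],[14,4],[14,7],[16,4],[17,4],[17,7],[19,4],[19,5],[21,4],[21,5],[26,4],[26,5],[28,1],[33,4],[33,5],[35,1],[37,4],[38,3],[38,4],[38,7],[39,4],[39,7],[41,4],[44,2],[45,4],[45,5],[48,4],[48,5],[52,4],[52,5],[54,1],[57,4],[57,5],[58,4],[58,7],[59,4],[59,6],[59,7],[62,4],[63,3],[63,4],[63,7],[66,4],[67,3],[67,4],[67,7]]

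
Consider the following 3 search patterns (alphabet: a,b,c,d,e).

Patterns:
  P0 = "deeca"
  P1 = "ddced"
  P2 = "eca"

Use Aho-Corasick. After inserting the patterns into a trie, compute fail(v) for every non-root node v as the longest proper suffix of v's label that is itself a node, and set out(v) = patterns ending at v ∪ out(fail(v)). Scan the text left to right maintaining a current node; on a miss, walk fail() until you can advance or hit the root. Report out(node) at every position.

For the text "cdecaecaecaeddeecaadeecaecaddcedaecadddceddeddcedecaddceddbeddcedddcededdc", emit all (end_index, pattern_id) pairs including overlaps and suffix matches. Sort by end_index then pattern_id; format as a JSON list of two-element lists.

Build:
Trie nodes:
  n0 'ε': d→1 e→10
  n1 'd': d→6 e→2
  n2 'de': e→3
  n3 'dee': c→4
  n4 'deec': a→5
  n5 'deeca': ·  ←P0
  n6 'dd': c→7
  n7 'ddc': e→8
  n8 'ddce': d→9
  n9 'ddced': ·  ←P1
  n10 'e': c→11
  n11 'ec': a→12
  n12 'eca': ·  ←P2

BFS fail/out derivation:
  fail(1) 'd': from fail(0)=0 chase 'd': 0 ⇒ 0;  out=∅∪out(0)=∅
  fail(10) 'e': from fail(0)=0 chase 'e': 0 ⇒ 0;  out=∅∪out(0)=∅
  fail(2) 'de': from fail(1)=0 chase 'e': 0 ⇒ 10;  out=∅∪out(10)=∅
  fail(6) 'dd': from fail(1)=0 chase 'd': 0 ⇒ 1;  out=∅∪out(1)=∅
  fail(11) 'ec': from fail(10)=0 chase 'c': 0 ⇒ 0;  out=∅∪out(0)=∅
  fail(3) 'dee': from fail(2)=10 chase 'e': 10→0 ⇒ 10;  out=∅∪out(10)=∅
  fail(7) 'ddc': from fail(6)=1 chase 'c': 1→0 ⇒ 0;  out=∅∪out(0)=∅
  fail(12) 'eca': from fail(11)=0 chase 'a': 0 ⇒ 0;  out={2}∪out(0)={2}
  fail(4) 'deec': from fail(3)=10 chase 'c': 10 ⇒ 11;  out=∅∪out(11)=∅
  fail(8) 'ddce': from fail(7)=0 chase 'e': 0 ⇒ 10;  out=∅∪out(10)=∅
  fail(5) 'deeca': from fail(4)=11 chase 'a': 11 ⇒ 12;  out={0}∪out(12)={0,2}
  fail(9) 'ddced': from fail(8)=10 chase 'd': 10→0 ⇒ 1;  out={1}∪out(1)={1}

Run:
i=0 'c': node 0→0
i=1 'd': node 0→1
i=2 'e': node 1→2
i=3 'c': node 2→11 (via fail)
i=4 'a': node 11→12  ** P2@[2:4]
i=5 'e': node 12→10 (via fail)
i=6 'c': node 10→11
i=7 'a': node 11→12  ** P2@[5:7]
i=8 'e': node 12→10 (via fail)
i=9 'c': node 10→11
i=10 'a': node 11→12  ** P2@[8:10]
i=11 'e': node 12→10 (via fail)
i=12 'd': node 10→1 (via fail)
i=13 'd': node 1→6
i=14 'e': node 6→2 (via fail)
i=15 'e': node 2→3
i=16 'c': node 3→4
i=17 'a': node 4→5  ** P0@[13:17],P2@[15:17]
i=18 'a': node 5→0 (via fail)
i=19 'd': node 0→1
i=20 'e': node 1→2
i=21 'e': node 2→3
i=22 'c': node 3→4
i=23 'a': node 4→5  ** P0@[19:23],P2@[21:23]
i=24 'e': node 5→10 (via fail)
i=25 'c': node 10→11
i=26 'a': node 11→12  ** P2@[24:26]
i=27 'd': node 12→1 (via fail)
i=28 'd': node 1→6
i=29 'c': node 6→7
i=30 'e': node 7→8
i=31 'd': node 8→9  ** P1@[27:31]
i=32 'a': node 9→0 (via fail)
i=33 'e': node 0→10
i=34 'c': node 10→11
i=35 'a': node 11→12  ** P2@[33:35]
i=36 'd': node 12→1 (via fail)
i=37 'd': node 1→6
i=38 'd': node 6→6 (via fail)
i=39 'c': node 6→7
i=40 'e': node 7→8
i=41 'd': node 8→9  ** P1@[37:41]
i=42 'd': node 9→6 (via fail)
i=43 'e': node 6→2 (via fail)
i=44 'd': node 2→1 (via fail)
i=45 'd': node 1→6
i=46 'c': node 6→7
i=47 'e': node 7→8
i=48 'd': node 8→9  ** P1@[44:48]
i=49 'e': node 9→2 (via fail)
i=50 'c': node 2→11 (via fail)
i=51 'a': node 11→12  ** P2@[49:51]
i=52 'd': node 12→1 (via fail)
i=53 'd': node 1→6
i=54 'c': node 6→7
i=55 'e': node 7→8
i=56 'd': node 8→9  ** P1@[52:56]
i=57 'd': node 9→6 (via fail)
i=58 'b': node 6→0 (via fail)
i=59 'e': node 0→10
i=60 'd': node 10→1 (via fail)
i=61 'd': node 1→6
i=62 'c': node 6→7
i=63 'e': node 7→8
i=64 'd': node 8→9  ** P1@[60:64]
i=65 'd': node 9→6 (via fail)
i=66 'd': node 6→6 (via fail)
i=67 'c': node 6→7
i=68 'e': node 7→8
i=69 'd': node 8→9  ** P1@[65:69]
i=70 'e': node 9→2 (via fail)
i=71 'd': node 2→1 (via fail)
i=72 'd': node 1→6
i=73 'c': node 6→7

Result: [[4,2],[7,2],[10,2],[17,0],[17,2],[23,0],[23,2],[26,2],[31,1],[35,2],[41,1],[48,1],[51,2],[56,1],[64,1],[69,1]]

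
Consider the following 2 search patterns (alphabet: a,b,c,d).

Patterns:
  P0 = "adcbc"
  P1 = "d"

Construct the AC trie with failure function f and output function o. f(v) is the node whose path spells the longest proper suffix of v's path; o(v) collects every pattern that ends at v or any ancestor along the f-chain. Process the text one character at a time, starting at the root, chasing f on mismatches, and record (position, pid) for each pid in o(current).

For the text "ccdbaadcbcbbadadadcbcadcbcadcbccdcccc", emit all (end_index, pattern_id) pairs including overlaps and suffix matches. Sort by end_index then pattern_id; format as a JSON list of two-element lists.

Construct AC machine:
Trie nodes:
  0='ε' goto a→1 d→6
  1='a' goto d→2
  2='ad' goto c→3
  3='adc' goto b→4
  4='adcb' goto c→5
  5='adcbc' goto ·  ←P0
  6='d' goto ·  ←P1

BFS fail/out derivation:
  n1('a'): parent n0 fail=0; on 'a' 0 → fail=0;  out ∅∪∅=∅
  n6('d'): parent n0 fail=0; on 'd' 0 → fail=0;  out {1}∪∅={1}
  n2('ad'): parent n1 fail=0; on 'd' 0 → fail=6;  out ∅∪{1}={1}
  n3('adc'): parent n2 fail=6; on 'c' 6→0 → fail=0;  out ∅∪∅=∅
  n4('adcb'): parent n3 fail=0; on 'b' 0 → fail=0;  out ∅∪∅=∅
  n5('adcbc'): parent n4 fail=0; on 'c' 0 → fail=0;  out {0}∪∅={0}

Run:
[0] read 'c'  n0⇒n0
[1] read 'c'  n0⇒n0
[2] read 'd'  n0⇒n6  → match P1@[2:2]
[3] read 'b'  n6⇒n0 ·f
[4] read 'a'  n0⇒n1
[5] read 'a'  n1⇒n1 ·f
[6] read 'd'  n1⇒n2  → match P1@[6:6]
[7] read 'c'  n2⇒n3
[8] read 'b'  n3⇒n4
[9] read 'c'  n4⇒n5  → match P0@[5:9]
[10] read 'b'  n5⇒n0 ·f
[11] read 'b'  n0⇒n0
[12] read 'a'  n0⇒n1
[13] read 'd'  n1⇒n2  → match P1@[13:13]
[14] read 'a'  n2⇒n1 ·f
[15] read 'd'  n1⇒n2  → match P1@[15:15]
[16] read 'a'  n2⇒n1 ·f
[17] read 'd'  n1⇒n2  → match P1@[17:17]
[18] read 'c'  n2⇒n3
[19] read 'b'  n3⇒n4
[20] read 'c'  n4⇒n5  → match P0@[16:20]
[21] read 'a'  n5⇒n1 ·f
[22] read 'd'  n1⇒n2  → match P1@[22:22]
[23] read 'c'  n2⇒n3
[24] read 'b'  n3⇒n4
[25] read 'c'  n4⇒n5  → match P0@[21:25]
[26] read 'a'  n5⇒n1 ·f
[27] read 'd'  n1⇒n2  → match P1@[27:27]
[28] read 'c'  n2⇒n3
[29] read 'b'  n3⇒n4
[30] read 'c'  n4⇒n5  → match P0@[26:30]
[31] read 'c'  n5⇒n0 ·f
[32] read 'd'  n0⇒n6  → match P1@[32:32]
[33] read 'c'  n6⇒n0 ·f
[34] read 'c'  n0⇒n0
[35] read 'c'  n0⇒n0
[36] read 'c'  n0⇒n0

Matches: [[2,1],[6,1],[9,0],[13,1],[15,1],[17,1],[20,0],[22,1],[25,0],[27,1],[30,0],[32,1]]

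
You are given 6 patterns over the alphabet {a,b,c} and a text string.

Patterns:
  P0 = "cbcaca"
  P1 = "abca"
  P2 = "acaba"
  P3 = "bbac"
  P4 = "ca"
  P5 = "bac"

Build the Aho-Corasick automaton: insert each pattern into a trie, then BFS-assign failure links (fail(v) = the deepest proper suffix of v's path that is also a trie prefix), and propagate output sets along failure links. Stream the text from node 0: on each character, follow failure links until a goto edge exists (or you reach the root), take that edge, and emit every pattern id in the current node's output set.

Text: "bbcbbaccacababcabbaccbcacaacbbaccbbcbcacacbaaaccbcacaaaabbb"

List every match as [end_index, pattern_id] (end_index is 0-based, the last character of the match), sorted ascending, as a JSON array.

Build automaton:
Trie nodes:
  0='ε' goto a→7 b→15 c→1
  1='c' goto a→19 b→2
  2='cb' goto c→3
  3='cbc' goto a→4
  4='cbca' goto c→5
  5='cbcac' goto a→6
  6='cbcaca' goto ·  ←P0
  7='a' goto b→8 c→11
  8='ab' goto c→9
  9='abc' goto a→10
  10='abca' goto ·  ←P1
  11='ac' goto a→12
  12='aca' goto b→13
  13='acab' goto a→14
  14='acaba' goto ·  ←P2
  15='b' goto a→20 b→16
  16='bb' goto a→17
  17='bba' goto c→18
  18='bbac' goto ·  ←P3
  19='ca' goto ·  ←P4
  20='ba' goto c→21
  21='bac' goto ·  ←P5

BFS fail/out derivation:
  fail(1) 'c': from fail(0)=0 chase 'c': 0 ⇒ 0;  out=∅∪out(0)=∅
  fail(7) 'a': from fail(0)=0 chase 'a': 0 ⇒ 0;  out=∅∪out(0)=∅
  fail(15) 'b': from fail(0)=0 chase 'b': 0 ⇒ 0;  out=∅∪out(0)=∅
  fail(2) 'cb': from fail(1)=0 chase 'b': 0 ⇒ 15;  out=∅∪out(15)=∅
  fail(8) 'ab': from fail(7)=0 chase 'b': 0 ⇒ 15;  out=∅∪out(15)=∅
  fail(11) 'ac': from fail(7)=0 chase 'c': 0 ⇒ 1;  out=∅∪out(1)=∅
  fail(16) 'bb': from fail(15)=0 chase 'b': 0 ⇒ 15;  out=∅∪out(15)=∅
  fail(19) 'ca': from fail(1)=0 chase 'a': 0 ⇒ 7;  out={4}∪out(7)={4}
  fail(20) 'ba': from fail(15)=0 chase 'a': 0 ⇒ 7;  out=∅∪out(7)=∅
  fail(3) 'cbc': from fail(2)=15 chase 'c': 15→0 ⇒ 1;  out=∅∪out(1)=∅
  fail(9) 'abc': from fail(8)=15 chase 'c': 15→0 ⇒ 1;  out=∅∪out(1)=∅
  fail(12) 'aca': from fail(11)=1 chase 'a': 1 ⇒ 19;  out=∅∪out(19)={4}
  fail(17) 'bba': from fail(16)=15 chase 'a': 15 ⇒ 20;  out=∅∪out(20)=∅
  fail(21) 'bac': from fail(20)=7 chase 'c': 7 ⇒ 11;  out={5}∪out(11)={5}
  fail(4) 'cbca': from fail(3)=1 chase 'a': 1 ⇒ 19;  out=∅∪out(19)={4}
  fail(10) 'abca': from fail(9)=1 chase 'a': 1 ⇒ 19;  out={1}∪out(19)={1,4}
  fail(13) 'acab': from fail(12)=19 chase 'b': 19→7 ⇒ 8;  out=∅∪out(8)=∅
  fail(18) 'bbac': from fail(17)=20 chase 'c': 20 ⇒ 21;  out={3}∪out(21)={3,5}
  fail(5) 'cbcac': from fail(4)=19 chase 'c': 19→7 ⇒ 11;  out=∅∪out(11)=∅
  fail(14) 'acaba': from fail(13)=8 chase 'a': 8→15 ⇒ 20;  out={2}∪out(20)={2}
  fail(6) 'cbcaca': from fail(5)=11 chase 'a': 11 ⇒ 12;  out={0}∪out(12)={0,4}

Scan:
i=0 'b': node 0→15
i=1 'b': node 15→16
i=2 'c': node 16→1 (fail-walked)
i=3 'b': node 1→2
i=4 'b': node 2→16 (fail-walked)
i=5 'a': node 16→17
i=6 'c': node 17→18  ** P3@[3:6],P5@[4:6]
i=7 'c': node 18→1 (fail-walked)
i=8 'a': node 1→19  ** P4@[7:8]
i=9 'c': node 19→11 (fail-walked)
i=10 'a': node 11→12  ** P4@[9:10]
i=11 'b': node 12→13
i=12 'a': node 13→14  ** P2@[8:12]
i=13 'b': node 14→8 (fail-walked)
i=14 'c': node 8→9
i=15 'a': node 9→10  ** P1@[12:15],P4@[14:15]
i=16 'b': node 10→8 (fail-walked)
i=17 'b': node 8→16 (fail-walked)
i=18 'a': node 16→17
i=19 'c': node 17→18  ** P3@[16:19],P5@[17:19]
i=20 'c': node 18→1 (fail-walked)
i=21 'b': node 1→2
i=22 'c': node 2→3
i=23 'a': node 3→4  ** P4@[22:23]
i=24 'c': node 4→5
i=25 'a': node 5→6  ** P0@[20:25],P4@[24:25]
i=26 'a': node 6→7 (fail-walked)
i=27 'c': node 7→11
i=28 'b': node 11→2 (fail-walked)
i=29 'b': node 2→16 (fail-walked)
i=30 'a': node 16→17
i=31 'c': node 17→18  ** P3@[28:31],P5@[29:31]
i=32 'c': node 18→1 (fail-walked)
i=33 'b': node 1→2
i=34 'b': node 2→16 (fail-walked)
i=35 'c': node 16→1 (fail-walked)
i=36 'b': node 1→2
i=37 'c': node 2→3
i=38 'a': node 3→4  ** P4@[37:38]
i=39 'c': node 4→5
i=40 'a': node 5→6  ** P0@[35:40],P4@[39:40]
i=41 'c': node 6→11 (fail-walked)
i=42 'b': node 11→2 (fail-walked)
i=43 'a': node 2→20 (fail-walked)
i=44 'a': node 20→7 (fail-walked)
i=45 'a': node 7→7 (fail-walked)
i=46 'c': node 7→11
i=47 'c': node 11→1 (fail-walked)
i=48 'b': node 1→2
i=49 'c': node 2→3
i=50 'a': node 3→4  ** P4@[49:50]
i=51 'c': node 4→5
i=52 'a': node 5→6  ** P0@[47:52],P4@[51:52]
i=53 'a': node 6→7 (fail-walked)
i=54 'a': node 7→7 (fail-walked)
i=55 'a': node 7→7 (fail-walked)
i=56 'b': node 7→8
i=57 'b': node 8→16 (fail-walked)
i=58 'b': node 16→16 (fail-walked)

Result: [[6,3],[6,5],[8,4],[10,4],[12,2],[15,1],[15,4],[19,3],[19,5],[23,4],[25,0],[25,4],[31,3],[31,5],[38,4],[40,0],[40,4],[50,4],[52,0],[52,4]]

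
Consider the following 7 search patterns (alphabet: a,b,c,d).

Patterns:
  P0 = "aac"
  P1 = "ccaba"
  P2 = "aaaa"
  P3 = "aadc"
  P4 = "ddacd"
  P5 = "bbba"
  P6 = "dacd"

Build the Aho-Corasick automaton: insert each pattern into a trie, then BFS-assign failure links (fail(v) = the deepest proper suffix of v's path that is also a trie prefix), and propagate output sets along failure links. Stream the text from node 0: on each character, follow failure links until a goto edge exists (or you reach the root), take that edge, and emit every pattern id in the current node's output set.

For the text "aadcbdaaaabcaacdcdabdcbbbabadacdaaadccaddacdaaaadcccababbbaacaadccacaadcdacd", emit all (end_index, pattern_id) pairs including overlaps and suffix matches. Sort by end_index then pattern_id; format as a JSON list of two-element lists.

Construct AC machine:
Trie nodes:
  n0 'ε': a→1 b→18 c→4 d→13
  n1 'a': a→2
  n2 'aa': a→9 c→3 d→11
  n3 'aac': ·  [P0 ends]
  n4 'c': c→5
  n5 'cc': a→6
  n6 'cca': b→7
  n7 'ccab': a→8
  n8 'ccaba': ·  [P1 ends]
  n9 'aaa': a→10
  n10 'aaaa': ·  [P2 ends]
  n11 'aad': c→12
  n12 'aadc': ·  [P3 ends]
  n13 'd': a→22 d→14
  n14 'dd': a→15
  n15 'dda': c→16
  n16 'ddac': d→17
  n17 'ddacd': ·  [P4 ends]
  n18 'b': b→19
  n19 'bb': b→20
  n20 'bbb': a→21
  n21 'bbba': ·  [P5 ends]
  n22 'da': c→23
  n23 'dac': d→24
  n24 'dacd': ·  [P6 ends]

Failure links (BFS by depth):
  fail(1) 'a': from fail(0)=0 chase 'a': 0 ⇒ 0;  out=∅∪out(0)=∅
  fail(4) 'c': from fail(0)=0 chase 'c': 0 ⇒ 0;  out=∅∪out(0)=∅
  fail(13) 'd': from fail(0)=0 chase 'd': 0 ⇒ 0;  out=∅∪out(0)=∅
  fail(18) 'b': from fail(0)=0 chase 'b': 0 ⇒ 0;  out=∅∪out(0)=∅
  fail(2) 'aa': from fail(1)=0 chase 'a': 0 ⇒ 1;  out=∅∪out(1)=∅
  fail(5) 'cc': from fail(4)=0 chase 'c': 0 ⇒ 4;  out=∅∪out(4)=∅
  fail(14) 'dd': from fail(13)=0 chase 'd': 0 ⇒ 13;  out=∅∪out(13)=∅
  fail(19) 'bb': from fail(18)=0 chase 'b': 0 ⇒ 18;  out=∅∪out(18)=∅
  fail(22) 'da': from fail(13)=0 chase 'a': 0 ⇒ 1;  out=∅∪out(1)=∅
  fail(3) 'aac': from fail(2)=1 chase 'c': 1→0 ⇒ 4;  out={0}∪out(4)={0}
  fail(6) 'cca': from fail(5)=4 chase 'a': 4→0 ⇒ 1;  out=∅∪out(1)=∅
  fail(9) 'aaa': from fail(2)=1 chase 'a': 1 ⇒ 2;  out=∅∪out(2)=∅
  fail(11) 'aad': from fail(2)=1 chase 'd': 1→0 ⇒ 13;  out=∅∪out(13)=∅
  fail(15) 'dda': from fail(14)=13 chase 'a': 13 ⇒ 22;  out=∅∪out(22)=∅
  fail(20) 'bbb': from fail(19)=18 chase 'b': 18 ⇒ 19;  out=∅∪out(19)=∅
  fail(23) 'dac': from fail(22)=1 chase 'c': 1→0 ⇒ 4;  out=∅∪out(4)=∅
  fail(7) 'ccab': from fail(6)=1 chase 'b': 1→0 ⇒ 18;  out=∅∪out(18)=∅
  fail(10) 'aaaa': from fail(9)=2 chase 'a': 2 ⇒ 9;  out={2}∪out(9)={2}
  fail(12) 'aadc': from fail(11)=13 chase 'c': 13→0 ⇒ 4;  out={3}∪out(4)={3}
  fail(16) 'ddac': from fail(15)=22 chase 'c': 22 ⇒ 23;  out=∅∪out(23)=∅
  fail(21) 'bbba': from fail(20)=19 chase 'a': 19→18→0 ⇒ 1;  out={5}∪out(1)={5}
  fail(24) 'dacd': from fail(23)=4 chase 'd': 4→0 ⇒ 13;  out={6}∪out(13)={6}
  fail(8) 'ccaba': from fail(7)=18 chase 'a': 18→0 ⇒ 1;  out={1}∪out(1)={1}
  fail(17) 'ddacd': from fail(16)=23 chase 'd': 23 ⇒ 24;  out={4}∪out(24)={4,6}

Run:
[0] read 'a'  n0⇒n1
[1] read 'a'  n1⇒n2
[2] read 'd'  n2⇒n11
[3] read 'c'  n11⇒n12  ** P3@[0:3]
[4] read 'b'  n12⇒n18 (fail-walked)
[5] read 'd'  n18⇒n13 (fail-walked)
[6] read 'a'  n13⇒n22
[7] read 'a'  n22⇒n2 (fail-walked)
[8] read 'a'  n2⇒n9
[9] read 'a'  n9⇒n10  ** P2@[6:9]
[10] read 'b'  n10⇒n18 (fail-walked)
[11] read 'c'  n18⇒n4 (fail-walked)
[12] read 'a'  n4⇒n1 (fail-walked)
[13] read 'a'  n1⇒n2
[14] read 'c'  n2⇒n3  ** P0@[12:14]
[15] read 'd'  n3⇒n13 (fail-walked)
[16] read 'c'  n13⇒n4 (fail-walked)
[17] read 'd'  n4⇒n13 (fail-walked)
[18] read 'a'  n13⇒n22
[19] read 'b'  n22⇒n18 (fail-walked)
[20] read 'd'  n18⇒n13 (fail-walked)
[21] read 'c'  n13⇒n4 (fail-walked)
[22] read 'b'  n4⇒n18 (fail-walked)
[23] read 'b'  n18⇒n19
[24] read 'b'  n19⇒n20
[25] read 'a'  n20⇒n21  ** P5@[22:25]
[26] read 'b'  n21⇒n18 (fail-walked)
[27] read 'a'  n18⇒n1 (fail-walked)
[28] read 'd'  n1⇒n13 (fail-walked)
[29] read 'a'  n13⇒n22
[30] read 'c'  n22⇒n23
[31] read 'd'  n23⇒n24  ** P6@[28:31]
[32] read 'a'  n24⇒n22 (fail-walked)
[33] read 'a'  n22⇒n2 (fail-walked)
[34] read 'a'  n2⇒n9
[35] read 'd'  n9⇒n11 (fail-walked)
[36] read 'c'  n11⇒n12  ** P3@[33:36]
[37] read 'c'  n12⇒n5 (fail-walked)
[38] read 'a'  n5⇒n6
[39] read 'd'  n6⇒n13 (fail-walked)
[40] read 'd'  n13⇒n14
[41] read 'a'  n14⇒n15
[42] read 'c'  n15⇒n16
[43] read 'd'  n16⇒n17  ** P4@[39:43],P6@[40:43]
[44] read 'a'  n17⇒n22 (fail-walked)
[45] read 'a'  n22⇒n2 (fail-walked)
[46] read 'a'  n2⇒n9
[47] read 'a'  n9⇒n10  ** P2@[44:47]
[48] read 'd'  n10⇒n11 (fail-walked)
[49] read 'c'  n11⇒n12  ** P3@[46:49]
[50] read 'c'  n12⇒n5 (fail-walked)
[51] read 'c'  n5⇒n5 (fail-walked)
[52] read 'a'  n5⇒n6
[53] read 'b'  n6⇒n7
[54] read 'a'  n7⇒n8  ** P1@[50:54]
[55] read 'b'  n8⇒n18 (fail-walked)
[56] read 'b'  n18⇒n19
[57] read 'b'  n19⇒n20
[58] read 'a'  n20⇒n21  ** P5@[55:58]
[59] read 'a'  n21⇒n2 (fail-walked)
[60] read 'c'  n2⇒n3  ** P0@[58:60]
[61] read 'a'  n3⇒n1 (fail-walked)
[62] read 'a'  n1⇒n2
[63] read 'd'  n2⇒n11
[64] read 'c'  n11⇒n12  ** P3@[61:64]
[65] read 'c'  n12⇒n5 (fail-walked)
[66] read 'a'  n5⇒n6
[67] read 'c'  n6⇒n4 (fail-walked)
[68] read 'a'  n4⇒n1 (fail-walked)
[69] read 'a'  n1⇒n2
[70] read 'd'  n2⇒n11
[71] read 'c'  n11⇒n12  ** P3@[68:71]
[72] read 'd'  n12⇒n13 (fail-walked)
[73] read 'a'  n13⇒n22
[74] read 'c'  n22⇒n23
[75] read 'd'  n23⇒n24  ** P6@[72:75]

All matches (sorted): [[3,3],[9,2],[14,0],[25,5],[31,6],[36,3],[43,4],[43,6],[47,2],[49,3],[54,1],[58,5],[60,0],[64,3],[71,3],[75,6]]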